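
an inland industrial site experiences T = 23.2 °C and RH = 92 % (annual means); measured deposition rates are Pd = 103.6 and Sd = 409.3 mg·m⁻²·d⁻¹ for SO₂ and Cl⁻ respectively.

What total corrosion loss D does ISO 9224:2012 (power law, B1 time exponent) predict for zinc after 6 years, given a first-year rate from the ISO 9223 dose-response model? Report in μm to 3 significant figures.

zinc: f(T) = -0.071·(T−10) [T>10 °C] = -0.9372
  SO₂ term: 0.0129·103.6^0.44·exp(0.046·92-0.9372) = 2.681
  Sd branch = 0.0175·Sd^0.57·e^(0.008·RH+0.085·T) = 8.09 μm/a
  r_corr = 2.681 + 8.09 = 10.77 μm/a
ISO 9224: D(t) = r_corr · t^b with b = 0.813 (zinc, B1)
  D(6) = 10.77 × 6^0.813 = 10.77 × 4.292 = 46.23 μm

D(6) = 46.2 μm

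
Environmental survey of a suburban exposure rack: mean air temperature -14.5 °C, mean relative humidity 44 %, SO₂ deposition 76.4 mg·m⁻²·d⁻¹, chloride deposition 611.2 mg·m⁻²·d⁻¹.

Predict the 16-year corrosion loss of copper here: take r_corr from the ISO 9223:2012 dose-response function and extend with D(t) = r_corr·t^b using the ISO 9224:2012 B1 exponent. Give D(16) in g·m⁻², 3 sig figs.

D(16) = 8.47 g·m⁻²

copper: f(T) = +0.126·(T−10) [T≤10 °C] = -3.0870
  Pd branch = 0.0053·Pd^0.26·e^(0.059·RH+f) = 0.01001 μm/a
  Sd branch = 0.01025·Sd^0.27·e^(0.036·RH+0.049·T) = 0.1388 μm/a
  sum: 0.01001 + 0.1388 → r_corr = 0.1488 μm/a
Long-term exponent b (ISO 9224 Table 2, B1) = 0.667
  D(16) = 0.1488 × 16^0.667 = 0.1488 × 6.355 = 0.9457 μm
  Mass loss = 0.9457 μm × 8.96 g/cm³ = 8.474 g·m⁻²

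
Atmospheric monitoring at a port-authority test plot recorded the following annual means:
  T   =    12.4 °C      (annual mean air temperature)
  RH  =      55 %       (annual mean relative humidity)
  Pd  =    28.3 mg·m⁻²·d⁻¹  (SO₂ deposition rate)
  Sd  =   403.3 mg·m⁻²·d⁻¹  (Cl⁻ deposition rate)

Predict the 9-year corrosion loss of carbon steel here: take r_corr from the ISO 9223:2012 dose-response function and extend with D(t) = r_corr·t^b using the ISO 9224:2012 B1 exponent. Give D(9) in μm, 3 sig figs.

carbon steel: temperature factor f = -0.054·(2.4) = -0.1296
  SO₂ term: 1.77·28.3^0.52·exp(0.02·55-0.1296) = 26.57
  Sd branch = 0.102·Sd^0.62·e^(0.033·RH+0.04·T) = 42.44 μm/a
  sum: 26.57 + 42.44 → r_corr = 69 μm/a
Long-term exponent b (ISO 9224 Table 2, B1) = 0.523
  D(9) = 69 × 9^0.523 = 69 × 3.156 = 217.7 μm

D(9) = 218 μm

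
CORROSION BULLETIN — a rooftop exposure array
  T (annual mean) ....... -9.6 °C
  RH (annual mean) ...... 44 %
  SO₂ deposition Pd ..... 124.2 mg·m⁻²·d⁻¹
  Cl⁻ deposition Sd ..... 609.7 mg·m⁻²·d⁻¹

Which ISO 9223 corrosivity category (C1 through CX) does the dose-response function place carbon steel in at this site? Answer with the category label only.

C2

carbon steel: temperature factor f = +0.150·(-19.6) = -2.9400
  Pd branch = 1.77·Pd^0.52·e^(0.02·RH+f) = 2.769 μm/a
  Cl⁻ term: 0.102·609.7^0.62·exp(0.033·44+0.04·-9.6) = 15.82
  r_corr = 2.769 + 15.82 = 18.59 μm/a
ISO 9223 Table 2 (carbon steel): 1.3 < 18.6 ≤ 25 μm/a ⇒ C2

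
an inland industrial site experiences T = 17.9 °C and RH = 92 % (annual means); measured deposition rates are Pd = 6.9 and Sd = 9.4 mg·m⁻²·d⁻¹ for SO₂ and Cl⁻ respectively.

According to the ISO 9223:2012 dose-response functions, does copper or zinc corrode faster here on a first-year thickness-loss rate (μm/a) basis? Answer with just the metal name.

copper

copper: T>10 °C ⇒ hinge -0.080·(17.9−10) = -0.6320
  Pd branch = 0.0053·Pd^0.26·e^(0.059·RH+f) = 1.06 μm/a
  Cl⁻ term: 0.01025·9.4^0.27·exp(0.036·92+0.049·17.9) = 1.238
  sum: 1.06 + 1.238 → r_corr = 2.298 μm/a
zinc: f(T) = -0.071·(T−10) [T>10 °C] = -0.5609
  Pd branch = 0.0129·Pd^0.44·e^(0.046·RH+f) = 1.186 μm/a
  Sd branch = 0.0175·Sd^0.57·e^(0.008·RH+0.085·T) = 0.6 μm/a
  r_corr = 1.186 + 0.6 = 1.786 μm/a
Ordering by μm/a: copper (2.3) > zinc (1.79)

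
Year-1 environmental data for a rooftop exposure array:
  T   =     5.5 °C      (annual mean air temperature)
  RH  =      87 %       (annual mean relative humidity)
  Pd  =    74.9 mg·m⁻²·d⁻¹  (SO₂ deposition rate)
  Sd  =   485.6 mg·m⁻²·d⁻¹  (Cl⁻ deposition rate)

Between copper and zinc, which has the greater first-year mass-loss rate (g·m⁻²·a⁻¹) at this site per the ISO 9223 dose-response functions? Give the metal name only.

copper: T≤10 °C ⇒ hinge +0.126·(5.5−10) = -0.5670
  SO₂ term: 0.0053·74.9^0.26·exp(0.059·87-0.5670) = 1.565
  Sd branch = 0.01025·Sd^0.27·e^(0.036·RH+0.049·T) = 1.634 μm/a
  sum: 1.565 + 1.634 → r_corr = 3.199 μm/a
  mass loss = 3.199 μm/a × 8.96 g/cm³ = 28.67 g·m⁻²·a⁻¹
zinc: temperature factor f = +0.038·(-4.5) = -0.1710
  SO₂ term: 0.0129·74.9^0.44·exp(0.046·87-0.1710) = 3.973
  Sd branch = 0.0175·Sd^0.57·e^(0.008·RH+0.085·T) = 1.903 μm/a
  r_corr = 3.973 + 1.903 = 5.877 μm/a
  mass loss = 5.877 μm/a × 7.14 g/cm³ = 41.96 g·m⁻²·a⁻¹
Ordering by g·m⁻²·a⁻¹: zinc (42) > copper (28.7)

zinc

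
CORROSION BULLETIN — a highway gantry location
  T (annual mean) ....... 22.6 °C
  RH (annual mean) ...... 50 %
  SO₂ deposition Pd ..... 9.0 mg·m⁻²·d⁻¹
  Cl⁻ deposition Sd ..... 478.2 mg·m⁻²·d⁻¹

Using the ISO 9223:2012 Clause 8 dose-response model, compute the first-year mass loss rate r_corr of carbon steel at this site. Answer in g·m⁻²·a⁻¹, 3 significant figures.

carbon steel: T>10 °C ⇒ hinge -0.054·(22.6−10) = -0.6804
  sulphur-dioxide contribution → 7.638 μm/a
  chloride contribution → 60.14 μm/a
  ⇒ r_corr(carbon steel) = 67.78 μm/a
Convert to mass loss: 67.78 μm/a × 7.85 g/cm³ = 532 g·m⁻²·a⁻¹

r_corr = 532 g·m⁻²·a⁻¹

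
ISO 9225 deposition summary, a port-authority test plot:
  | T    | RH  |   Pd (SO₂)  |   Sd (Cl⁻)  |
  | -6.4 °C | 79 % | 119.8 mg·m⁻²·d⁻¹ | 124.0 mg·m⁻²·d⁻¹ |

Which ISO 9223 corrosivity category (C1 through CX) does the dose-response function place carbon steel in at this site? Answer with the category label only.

carbon steel: temperature factor f = +0.150·(-16.4) = -2.4600
  sulphur-dioxide contribution → 8.843 μm/a
  chloride contribution → 21.26 μm/a
  ⇒ r_corr(carbon steel) = 30.1 μm/a
Category bounds: 25…50 μm/a bracket r_corr ⇒ C3

C3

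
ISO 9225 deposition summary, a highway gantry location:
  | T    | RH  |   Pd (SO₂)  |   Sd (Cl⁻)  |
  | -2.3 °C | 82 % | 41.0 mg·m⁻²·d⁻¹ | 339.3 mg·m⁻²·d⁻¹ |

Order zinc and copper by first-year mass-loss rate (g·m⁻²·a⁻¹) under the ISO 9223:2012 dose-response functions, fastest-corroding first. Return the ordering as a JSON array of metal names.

zinc: f(T) = +0.038·(T−10) [T≤10 °C] = -0.4674
  Pd branch = 0.0129·Pd^0.44·e^(0.046·RH+f) = 1.8 μm/a
  Cl⁻ term: 0.0175·339.3^0.57·exp(0.008·82+0.085·-2.3) = 0.7682
  sum: 1.8 + 0.7682 → r_corr = 2.569 μm/a
  mass loss = 2.569 μm/a × 7.14 g/cm³ = 18.34 g·m⁻²·a⁻¹
copper: f(T) = +0.126·(T−10) [T≤10 °C] = -1.5498
  Pd branch = 0.0053·Pd^0.26·e^(0.059·RH+f) = 0.3729 μm/a
  Cl⁻ term: 0.01025·339.3^0.27·exp(0.036·82+0.049·-2.3) = 0.8454
  r_corr = 0.3729 + 0.8454 = 1.218 μm/a
  mass loss = 1.218 μm/a × 8.96 g/cm³ = 10.92 g·m⁻²·a⁻¹
Ordering by g·m⁻²·a⁻¹: zinc (18.3) > copper (10.9)

["zinc", "copper"]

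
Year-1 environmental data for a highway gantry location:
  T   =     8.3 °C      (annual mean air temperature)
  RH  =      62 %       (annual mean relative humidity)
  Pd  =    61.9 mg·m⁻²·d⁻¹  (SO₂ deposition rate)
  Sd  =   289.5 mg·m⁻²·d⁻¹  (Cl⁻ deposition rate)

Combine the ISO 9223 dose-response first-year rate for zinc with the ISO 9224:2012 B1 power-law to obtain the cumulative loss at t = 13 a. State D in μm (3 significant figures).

D(13) = 22.2 μm

zinc: T≤10 °C ⇒ hinge +0.038·(8.3−10) = -0.0646
  sulphur-dioxide contribution → 1.287 μm/a
  chloride contribution → 1.472 μm/a
  ⇒ r_corr(zinc) = 2.759 μm/a
ISO 9224: D(t) = r_corr · t^b with b = 0.813 (zinc, B1)
  D(13) = 2.759 × 13^0.813 = 2.759 × 8.047 = 22.2 μm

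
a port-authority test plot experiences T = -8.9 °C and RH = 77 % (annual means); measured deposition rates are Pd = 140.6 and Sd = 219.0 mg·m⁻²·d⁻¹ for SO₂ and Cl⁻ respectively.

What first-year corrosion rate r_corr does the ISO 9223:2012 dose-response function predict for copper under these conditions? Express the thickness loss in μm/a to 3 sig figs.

copper: T≤10 °C ⇒ hinge +0.126·(-8.9−10) = -2.3814
  sulphur-dioxide contribution → 0.1665 μm/a
  chloride contribution → 0.4541 μm/a
  ⇒ r_corr(copper) = 0.6206 μm/a

r_corr = 0.621 μm/a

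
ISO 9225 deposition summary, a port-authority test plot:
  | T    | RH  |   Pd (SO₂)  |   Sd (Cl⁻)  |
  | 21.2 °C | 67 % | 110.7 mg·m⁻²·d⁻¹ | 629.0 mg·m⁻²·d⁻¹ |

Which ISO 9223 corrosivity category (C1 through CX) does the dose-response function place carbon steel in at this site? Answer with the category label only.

carbon steel: T>10 °C ⇒ hinge -0.054·(21.2−10) = -0.6048
  Pd branch = 1.77·Pd^0.52·e^(0.02·RH+f) = 42.68 μm/a
  Cl⁻ term: 0.102·629.0^0.62·exp(0.033·67+0.04·21.2) = 118.1
  r_corr = 42.68 + 118.1 = 160.8 μm/a
ISO 9223 Table 2 (carbon steel): 80 < 161 ≤ 200 μm/a ⇒ C5

C5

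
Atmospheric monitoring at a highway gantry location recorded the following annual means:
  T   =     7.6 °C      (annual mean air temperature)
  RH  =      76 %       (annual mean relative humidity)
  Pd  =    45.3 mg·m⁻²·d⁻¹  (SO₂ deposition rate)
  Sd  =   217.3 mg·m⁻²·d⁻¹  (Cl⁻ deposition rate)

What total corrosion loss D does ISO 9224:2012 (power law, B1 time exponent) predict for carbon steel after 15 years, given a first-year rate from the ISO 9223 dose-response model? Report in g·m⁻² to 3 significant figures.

carbon steel: temperature factor f = +0.150·(-2.4) = -0.3600
  Pd branch = 1.77·Pd^0.52·e^(0.02·RH+f) = 41.01 μm/a
  Cl⁻ term: 0.102·217.3^0.62·exp(0.033·76+0.04·7.6) = 47.73
  r_corr = 41.01 + 47.73 = 88.75 μm/a
Long-term exponent b (ISO 9224 Table 2, B1) = 0.523
  D(15) = 88.75 × 15^0.523 = 88.75 × 4.122 = 365.8 μm
  Mass loss = 365.8 μm × 7.85 g/cm³ = 2872 g·m⁻²

D(15) = 2.87e+03 g·m⁻²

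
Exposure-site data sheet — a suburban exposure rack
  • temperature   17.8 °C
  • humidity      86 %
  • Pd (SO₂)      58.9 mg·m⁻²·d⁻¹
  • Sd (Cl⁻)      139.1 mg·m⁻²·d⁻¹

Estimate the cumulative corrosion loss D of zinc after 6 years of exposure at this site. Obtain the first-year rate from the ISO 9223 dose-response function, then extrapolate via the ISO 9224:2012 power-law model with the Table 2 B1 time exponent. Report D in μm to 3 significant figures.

D(6) = 21.3 μm

zinc: f(T) = -0.071·(T−10) [T>10 °C] = -0.5538
  SO₂ term: 0.0129·58.9^0.44·exp(0.046·86-0.5538) = 2.328
  Sd branch = 0.0175·Sd^0.57·e^(0.008·RH+0.085·T) = 2.634 μm/a
  sum: 2.328 + 2.634 → r_corr = 4.962 μm/a
ISO 9224: D(t) = r_corr · t^b with b = 0.813 (zinc, B1)
  D(6) = 4.962 × 6^0.813 = 4.962 × 4.292 = 21.3 μm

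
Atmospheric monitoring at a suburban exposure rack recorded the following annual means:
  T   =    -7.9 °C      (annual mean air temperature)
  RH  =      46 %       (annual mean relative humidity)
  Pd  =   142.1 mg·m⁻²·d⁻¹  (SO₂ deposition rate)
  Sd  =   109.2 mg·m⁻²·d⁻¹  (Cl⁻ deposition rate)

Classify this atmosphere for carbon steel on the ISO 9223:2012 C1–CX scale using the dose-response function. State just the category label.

C2

carbon steel: f(T) = +0.150·(T−10) [T≤10 °C] = -2.6850
  SO₂ term: 1.77·142.1^0.52·exp(0.02·46-2.6850) = 3.988
  Cl⁻ term: 0.102·109.2^0.62·exp(0.033·46+0.04·-7.9) = 6.228
  sum: 3.988 + 6.228 → r_corr = 10.22 μm/a
10.2 μm/a falls in (1.3, 25] for carbon steel → category C2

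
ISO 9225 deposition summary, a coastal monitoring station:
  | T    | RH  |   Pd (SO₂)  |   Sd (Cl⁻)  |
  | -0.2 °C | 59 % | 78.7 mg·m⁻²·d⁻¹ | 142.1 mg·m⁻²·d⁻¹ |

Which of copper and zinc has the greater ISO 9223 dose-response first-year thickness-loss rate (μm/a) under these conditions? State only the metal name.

copper: temperature factor f = +0.126·(-10.2) = -1.2852
  sulphur-dioxide contribution → 0.1482 μm/a
  chloride contribution → 0.3237 μm/a
  total first-year rate 0.4719 μm/a
zinc: f(T) = +0.038·(T−10) [T≤10 °C] = -0.3876
  sulphur-dioxide contribution → 0.9019 μm/a
  chloride contribution → 0.4652 μm/a
  total first-year rate 1.367 μm/a
Ordering by μm/a: zinc (1.37) > copper (0.472)

zinc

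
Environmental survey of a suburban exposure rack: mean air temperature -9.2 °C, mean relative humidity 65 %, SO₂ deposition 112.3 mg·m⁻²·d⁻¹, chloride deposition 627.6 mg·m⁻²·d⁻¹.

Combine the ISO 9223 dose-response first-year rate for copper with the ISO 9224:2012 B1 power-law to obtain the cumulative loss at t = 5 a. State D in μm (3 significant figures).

D(5) = 1.35 μm

copper: f(T) = +0.126·(T−10) [T≤10 °C] = -2.4192
  sulphur-dioxide contribution → 0.07452 μm/a
  chloride contribution → 0.386 μm/a
  total first-year rate 0.4605 μm/a
ISO 9224: D(t) = r_corr · t^b with b = 0.667 (copper, B1)
  D(5) = 0.4605 × 5^0.667 = 0.4605 × 2.926 = 1.347 μm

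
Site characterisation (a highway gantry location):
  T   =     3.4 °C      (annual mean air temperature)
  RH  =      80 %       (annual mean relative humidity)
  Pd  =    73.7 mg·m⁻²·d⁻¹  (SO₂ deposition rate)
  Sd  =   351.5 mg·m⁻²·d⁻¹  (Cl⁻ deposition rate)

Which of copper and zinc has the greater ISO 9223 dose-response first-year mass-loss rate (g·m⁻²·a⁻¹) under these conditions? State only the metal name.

copper: f(T) = +0.126·(T−10) [T≤10 °C] = -0.8316
  SO₂ term: 0.0053·73.7^0.26·exp(0.059·80-0.8316) = 0.7916
  Sd branch = 0.01025·Sd^0.27·e^(0.036·RH+0.049·T) = 1.05 μm/a
  sum: 0.7916 + 1.05 → r_corr = 1.842 μm/a
  mass loss = 1.842 μm/a × 8.96 g/cm³ = 16.5 g·m⁻²·a⁻¹
zinc: f(T) = +0.038·(T−10) [T≤10 °C] = -0.2508
  Pd branch = 0.0129·Pd^0.44·e^(0.046·RH+f) = 2.64 μm/a
  Sd branch = 0.0175·Sd^0.57·e^(0.008·RH+0.085·T) = 1.252 μm/a
  sum: 2.64 + 1.252 → r_corr = 3.892 μm/a
  mass loss = 3.892 μm/a × 7.14 g/cm³ = 27.79 g·m⁻²·a⁻¹
Ordering by g·m⁻²·a⁻¹: zinc (27.8) > copper (16.5)

zinc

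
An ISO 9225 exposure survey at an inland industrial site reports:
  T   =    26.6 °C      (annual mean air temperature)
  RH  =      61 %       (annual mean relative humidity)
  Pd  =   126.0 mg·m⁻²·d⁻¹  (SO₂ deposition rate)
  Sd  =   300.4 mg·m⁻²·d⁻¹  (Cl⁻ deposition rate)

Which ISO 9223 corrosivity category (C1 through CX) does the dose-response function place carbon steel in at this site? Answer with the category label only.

carbon steel: f(T) = -0.054·(T−10) [T>10 °C] = -0.8964
  Pd branch = 1.77·Pd^0.52·e^(0.02·RH+f) = 30.25 μm/a
  Cl⁻ term: 0.102·300.4^0.62·exp(0.033·61+0.04·26.6) = 76.05
  sum: 30.25 + 76.05 → r_corr = 106.3 μm/a
106 μm/a falls in (80, 200] for carbon steel → category C5

C5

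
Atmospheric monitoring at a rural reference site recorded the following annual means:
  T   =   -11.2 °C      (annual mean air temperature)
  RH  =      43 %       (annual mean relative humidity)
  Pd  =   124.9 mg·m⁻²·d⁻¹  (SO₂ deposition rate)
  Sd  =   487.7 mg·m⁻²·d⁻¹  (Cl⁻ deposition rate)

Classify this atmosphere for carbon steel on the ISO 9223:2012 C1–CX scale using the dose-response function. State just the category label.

C2

carbon steel: temperature factor f = +0.150·(-21.2) = -3.1800
  sulphur-dioxide contribution → 2.141 μm/a
  chloride contribution → 12.5 μm/a
  total first-year rate 14.64 μm/a
ISO 9223 Table 2 (carbon steel): 1.3 < 14.6 ≤ 25 μm/a ⇒ C2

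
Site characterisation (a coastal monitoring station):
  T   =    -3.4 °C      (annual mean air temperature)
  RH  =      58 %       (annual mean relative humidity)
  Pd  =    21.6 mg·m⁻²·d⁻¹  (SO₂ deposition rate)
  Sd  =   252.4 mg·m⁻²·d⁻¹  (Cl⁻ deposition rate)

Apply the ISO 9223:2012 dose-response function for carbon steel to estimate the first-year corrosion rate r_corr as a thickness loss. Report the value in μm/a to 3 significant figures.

carbon steel: f(T) = +0.150·(T−10) [T≤10 °C] = -2.0100
  SO₂ term: 1.77·21.6^0.52·exp(0.02·58-2.0100) = 3.739
  Sd branch = 0.102·Sd^0.62·e^(0.033·RH+0.04·T) = 18.62 μm/a
  sum: 3.739 + 18.62 → r_corr = 22.36 μm/a

r_corr = 22.4 μm/a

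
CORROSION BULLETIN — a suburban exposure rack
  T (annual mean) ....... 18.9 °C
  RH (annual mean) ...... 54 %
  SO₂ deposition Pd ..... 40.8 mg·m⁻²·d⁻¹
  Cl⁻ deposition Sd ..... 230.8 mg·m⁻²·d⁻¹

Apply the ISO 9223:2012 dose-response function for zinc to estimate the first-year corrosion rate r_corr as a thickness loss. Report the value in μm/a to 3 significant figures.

zinc: T>10 °C ⇒ hinge -0.071·(18.9−10) = -0.6319
  sulphur-dioxide contribution → 0.4204 μm/a
  chloride contribution → 2.988 μm/a
  total first-year rate 3.408 μm/a

r_corr = 3.41 μm/a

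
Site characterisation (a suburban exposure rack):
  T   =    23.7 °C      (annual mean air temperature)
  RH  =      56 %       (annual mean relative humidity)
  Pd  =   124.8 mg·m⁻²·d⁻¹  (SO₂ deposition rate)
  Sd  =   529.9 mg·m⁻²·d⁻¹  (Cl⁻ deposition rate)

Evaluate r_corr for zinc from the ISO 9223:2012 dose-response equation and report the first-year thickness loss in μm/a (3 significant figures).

zinc: temperature factor f = -0.071·(13.7) = -0.9727
  SO₂ term: 0.0129·124.8^0.44·exp(0.046·56-0.9727) = 0.5361
  Cl⁻ term: 0.0175·529.9^0.57·exp(0.008·56+0.085·23.7) = 7.333
  sum: 0.5361 + 7.333 → r_corr = 7.869 μm/a

r_corr = 7.87 μm/a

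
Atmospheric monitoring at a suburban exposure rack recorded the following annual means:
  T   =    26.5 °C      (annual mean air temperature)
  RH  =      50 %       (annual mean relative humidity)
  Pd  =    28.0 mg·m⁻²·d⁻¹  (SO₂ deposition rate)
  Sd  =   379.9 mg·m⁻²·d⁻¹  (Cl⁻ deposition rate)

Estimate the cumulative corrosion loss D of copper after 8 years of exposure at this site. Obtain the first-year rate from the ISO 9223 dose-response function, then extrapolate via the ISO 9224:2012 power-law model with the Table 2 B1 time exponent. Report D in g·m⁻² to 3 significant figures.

D(8) = 42.8 g·m⁻²

copper: temperature factor f = -0.080·(16.5) = -1.3200
  Pd branch = 0.0053·Pd^0.26·e^(0.059·RH+f) = 0.06433 μm/a
  Sd branch = 0.01025·Sd^0.27·e^(0.036·RH+0.049·T) = 1.13 μm/a
  sum: 0.06433 + 1.13 → r_corr = 1.194 μm/a
Long-term exponent b (ISO 9224 Table 2, B1) = 0.667
  D(8) = 1.194 × 8^0.667 = 1.194 × 4.003 = 4.779 μm
  Mass loss = 4.779 μm × 8.96 g/cm³ = 42.82 g·m⁻²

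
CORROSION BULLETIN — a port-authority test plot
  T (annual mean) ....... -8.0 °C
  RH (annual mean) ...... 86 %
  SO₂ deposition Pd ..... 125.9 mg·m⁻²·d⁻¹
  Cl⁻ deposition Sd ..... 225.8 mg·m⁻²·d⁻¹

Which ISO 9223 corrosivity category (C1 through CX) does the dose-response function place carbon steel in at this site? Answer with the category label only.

carbon steel: temperature factor f = +0.150·(-18.0) = -2.7000
  sulphur-dioxide contribution → 8.211 μm/a
  chloride contribution → 36.43 μm/a
  ⇒ r_corr(carbon steel) = 44.64 μm/a
44.6 μm/a falls in (25, 50] for carbon steel → category C3

C3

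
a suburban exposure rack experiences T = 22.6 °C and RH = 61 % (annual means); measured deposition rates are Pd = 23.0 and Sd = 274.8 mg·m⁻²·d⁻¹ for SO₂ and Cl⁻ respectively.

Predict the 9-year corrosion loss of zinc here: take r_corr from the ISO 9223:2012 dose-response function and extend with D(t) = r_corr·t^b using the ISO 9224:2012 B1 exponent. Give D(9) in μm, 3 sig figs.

zinc: T>10 °C ⇒ hinge -0.071·(22.6−10) = -0.8946
  sulphur-dioxide contribution → 0.3466 μm/a
  chloride contribution → 4.781 μm/a
  ⇒ r_corr(zinc) = 5.127 μm/a
Power-law: D(9) = r_corr · 9^0.813
  D(9) = 5.127 × 9^0.813 = 5.127 × 5.968 = 30.6 μm

D(9) = 30.6 μm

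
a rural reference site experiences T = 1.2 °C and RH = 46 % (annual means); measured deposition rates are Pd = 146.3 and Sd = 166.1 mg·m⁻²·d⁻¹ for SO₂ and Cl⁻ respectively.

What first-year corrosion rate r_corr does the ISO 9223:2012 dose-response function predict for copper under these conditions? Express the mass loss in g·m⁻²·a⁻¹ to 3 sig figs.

copper: temperature factor f = +0.126·(-8.8) = -1.1088
  sulphur-dioxide contribution → 0.09646 μm/a
  chloride contribution → 0.2264 μm/a
  ⇒ r_corr(copper) = 0.3229 μm/a
Convert to mass loss: 0.3229 μm/a × 8.96 g/cm³ = 2.893 g·m⁻²·a⁻¹

r_corr = 2.89 g·m⁻²·a⁻¹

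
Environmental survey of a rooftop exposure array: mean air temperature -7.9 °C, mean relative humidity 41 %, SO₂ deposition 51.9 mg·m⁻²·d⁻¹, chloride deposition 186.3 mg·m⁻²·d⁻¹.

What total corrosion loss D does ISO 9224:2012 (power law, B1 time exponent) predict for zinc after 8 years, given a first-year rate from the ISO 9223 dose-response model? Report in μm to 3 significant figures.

zinc: T≤10 °C ⇒ hinge +0.038·(-7.9−10) = -0.6802
  SO₂ term: 0.0129·51.9^0.44·exp(0.046·41-0.6802) = 0.2449
  Sd branch = 0.0175·Sd^0.57·e^(0.008·RH+0.085·T) = 0.2443 μm/a
  sum: 0.2449 + 0.2443 → r_corr = 0.4891 μm/a
Long-term exponent b (ISO 9224 Table 2, B1) = 0.813
  D(8) = 0.4891 × 8^0.813 = 0.4891 × 5.423 = 2.652 μm

D(8) = 2.65 μm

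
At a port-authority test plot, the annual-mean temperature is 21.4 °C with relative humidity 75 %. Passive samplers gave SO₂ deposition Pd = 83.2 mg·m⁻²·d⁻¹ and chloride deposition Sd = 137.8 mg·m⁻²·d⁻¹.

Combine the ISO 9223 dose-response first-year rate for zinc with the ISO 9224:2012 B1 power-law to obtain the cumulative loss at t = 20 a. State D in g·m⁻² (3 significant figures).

zinc: f(T) = -0.071·(T−10) [T>10 °C] = -0.8094
  SO₂ term: 0.0129·83.2^0.44·exp(0.046·75-0.8094) = 1.265
  Sd branch = 0.0175·Sd^0.57·e^(0.008·RH+0.085·T) = 3.258 μm/a
  sum: 1.265 + 3.258 → r_corr = 4.524 μm/a
ISO 9224: D(t) = r_corr · t^b with b = 0.813 (zinc, B1)
  D(20) = 4.524 × 20^0.813 = 4.524 × 11.42 = 51.67 μm
  Mass loss = 51.67 μm × 7.14 g/cm³ = 368.9 g·m⁻²

D(20) = 369 g·m⁻²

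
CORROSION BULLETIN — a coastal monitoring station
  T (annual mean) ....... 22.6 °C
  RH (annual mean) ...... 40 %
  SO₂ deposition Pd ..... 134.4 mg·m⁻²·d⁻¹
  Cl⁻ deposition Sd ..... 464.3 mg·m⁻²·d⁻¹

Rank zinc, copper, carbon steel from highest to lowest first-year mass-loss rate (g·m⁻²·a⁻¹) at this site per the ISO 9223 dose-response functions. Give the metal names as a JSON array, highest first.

["carbon steel", "zinc", "copper"]

zinc: T>10 °C ⇒ hinge -0.071·(22.6−10) = -0.8946
  sulphur-dioxide contribution → 0.2869 μm/a
  chloride contribution → 5.45 μm/a
  total first-year rate 5.736 μm/a
  mass loss = 5.736 μm/a × 7.14 g/cm³ = 40.96 g·m⁻²·a⁻¹
copper: temperature factor f = -0.080·(12.6) = -1.0080
  sulphur-dioxide contribution → 0.07325 μm/a
  chloride contribution → 0.6872 μm/a
  total first-year rate 0.7605 μm/a
  mass loss = 0.7605 μm/a × 8.96 g/cm³ = 6.814 g·m⁻²·a⁻¹
carbon steel: T>10 °C ⇒ hinge -0.054·(22.6−10) = -0.6804
  sulphur-dioxide contribution → 25.51 μm/a
  chloride contribution → 42.45 μm/a
  ⇒ r_corr(carbon steel) = 67.96 μm/a
  mass loss = 67.96 μm/a × 7.85 g/cm³ = 533.5 g·m⁻²·a⁻¹
Ordering by g·m⁻²·a⁻¹: carbon steel (533) > zinc (41) > copper (6.81)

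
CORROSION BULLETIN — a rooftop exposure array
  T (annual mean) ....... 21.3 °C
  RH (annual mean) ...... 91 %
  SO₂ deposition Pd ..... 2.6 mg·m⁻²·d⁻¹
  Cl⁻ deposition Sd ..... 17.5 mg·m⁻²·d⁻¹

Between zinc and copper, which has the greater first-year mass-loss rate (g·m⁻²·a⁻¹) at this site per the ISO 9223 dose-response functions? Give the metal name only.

zinc: temperature factor f = -0.071·(11.3) = -0.8023
  Pd branch = 0.0129·Pd^0.44·e^(0.046·RH+f) = 0.579 μm/a
  Cl⁻ term: 0.0175·17.5^0.57·exp(0.008·91+0.085·21.3) = 1.132
  sum: 0.579 + 1.132 → r_corr = 1.711 μm/a
  mass loss = 1.711 μm/a × 7.14 g/cm³ = 12.22 g·m⁻²·a⁻¹
copper: temperature factor f = -0.080·(11.3) = -0.9040
  Pd branch = 0.0053·Pd^0.26·e^(0.059·RH+f) = 0.5906 μm/a
  Sd branch = 0.01025·Sd^0.27·e^(0.036·RH+0.049·T) = 1.669 μm/a
  sum: 0.5906 + 1.669 → r_corr = 2.259 μm/a
  mass loss = 2.259 μm/a × 8.96 g/cm³ = 20.24 g·m⁻²·a⁻¹
Ordering by g·m⁻²·a⁻¹: copper (20.2) > zinc (12.2)

copper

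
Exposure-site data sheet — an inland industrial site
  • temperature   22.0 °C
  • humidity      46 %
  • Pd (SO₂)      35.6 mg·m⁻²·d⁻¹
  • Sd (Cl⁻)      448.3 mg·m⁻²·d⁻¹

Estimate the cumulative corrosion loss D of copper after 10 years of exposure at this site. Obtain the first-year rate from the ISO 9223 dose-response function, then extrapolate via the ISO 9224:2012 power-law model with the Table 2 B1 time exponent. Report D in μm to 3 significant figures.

copper: f(T) = -0.080·(T−10) [T>10 °C] = -0.9600
  SO₂ term: 0.0053·35.6^0.26·exp(0.059·46-0.9600) = 0.07752
  Cl⁻ term: 0.01025·448.3^0.27·exp(0.036·46+0.049·22.0) = 0.8204
  r_corr = 0.07752 + 0.8204 = 0.8979 μm/a
Long-term exponent b (ISO 9224 Table 2, B1) = 0.667
  D(10) = 0.8979 × 10^0.667 = 0.8979 × 4.645 = 4.171 μm

D(10) = 4.17 μm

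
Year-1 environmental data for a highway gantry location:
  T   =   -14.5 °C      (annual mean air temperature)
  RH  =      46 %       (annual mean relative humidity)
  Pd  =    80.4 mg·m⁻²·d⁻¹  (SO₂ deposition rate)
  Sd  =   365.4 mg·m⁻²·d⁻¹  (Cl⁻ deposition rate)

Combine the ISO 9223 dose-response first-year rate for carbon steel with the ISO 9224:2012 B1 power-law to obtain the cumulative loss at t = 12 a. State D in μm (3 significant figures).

carbon steel: f(T) = +0.150·(T−10) [T≤10 °C] = -3.6750
  Pd branch = 1.77·Pd^0.52·e^(0.02·RH+f) = 1.102 μm/a
  Sd branch = 0.102·Sd^0.62·e^(0.033·RH+0.04·T) = 10.11 μm/a
  r_corr = 1.102 + 10.11 = 11.22 μm/a
Long-term exponent b (ISO 9224 Table 2, B1) = 0.523
  D(12) = 11.22 × 12^0.523 = 11.22 × 3.668 = 41.14 μm

D(12) = 41.1 μm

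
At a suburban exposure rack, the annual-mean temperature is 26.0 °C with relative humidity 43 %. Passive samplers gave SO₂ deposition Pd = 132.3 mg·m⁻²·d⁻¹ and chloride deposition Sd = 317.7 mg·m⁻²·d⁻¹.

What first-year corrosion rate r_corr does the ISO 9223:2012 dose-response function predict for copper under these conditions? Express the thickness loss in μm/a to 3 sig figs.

copper: T>10 °C ⇒ hinge -0.080·(26.0−10) = -1.2800
  sulphur-dioxide contribution → 0.06634 μm/a
  chloride contribution → 0.8163 μm/a
  ⇒ r_corr(copper) = 0.8826 μm/a

r_corr = 0.883 μm/a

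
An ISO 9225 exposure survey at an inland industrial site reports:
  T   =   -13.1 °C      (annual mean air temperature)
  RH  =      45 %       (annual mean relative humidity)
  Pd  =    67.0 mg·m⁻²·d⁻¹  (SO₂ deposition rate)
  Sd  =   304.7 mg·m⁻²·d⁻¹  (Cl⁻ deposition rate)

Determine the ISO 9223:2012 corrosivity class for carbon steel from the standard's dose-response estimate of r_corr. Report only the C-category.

carbon steel: temperature factor f = +0.150·(-23.1) = -3.4650
  SO₂ term: 1.77·67.0^0.52·exp(0.02·45-3.4650) = 1.212
  Cl⁻ term: 0.102·304.7^0.62·exp(0.033·45+0.04·-13.1) = 9.246
  r_corr = 1.212 + 9.246 = 10.46 μm/a
10.5 μm/a falls in (1.3, 25] for carbon steel → category C2

C2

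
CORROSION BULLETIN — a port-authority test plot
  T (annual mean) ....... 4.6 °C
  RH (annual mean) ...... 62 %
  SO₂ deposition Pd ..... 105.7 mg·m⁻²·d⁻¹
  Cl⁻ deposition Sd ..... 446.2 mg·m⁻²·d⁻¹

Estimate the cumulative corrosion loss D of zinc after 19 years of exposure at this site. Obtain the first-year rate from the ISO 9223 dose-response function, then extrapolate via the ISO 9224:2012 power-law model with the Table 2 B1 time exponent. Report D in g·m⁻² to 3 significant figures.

D(19) = 218 g·m⁻²

zinc: temperature factor f = +0.038·(-5.4) = -0.2052
  sulphur-dioxide contribution → 1.415 μm/a
  chloride contribution → 1.376 μm/a
  total first-year rate 2.79 μm/a
Long-term exponent b (ISO 9224 Table 2, B1) = 0.813
  D(19) = 2.79 × 19^0.813 = 2.79 × 10.96 = 30.57 μm
  Mass loss = 30.57 μm × 7.14 g/cm³ = 218.3 g·m⁻²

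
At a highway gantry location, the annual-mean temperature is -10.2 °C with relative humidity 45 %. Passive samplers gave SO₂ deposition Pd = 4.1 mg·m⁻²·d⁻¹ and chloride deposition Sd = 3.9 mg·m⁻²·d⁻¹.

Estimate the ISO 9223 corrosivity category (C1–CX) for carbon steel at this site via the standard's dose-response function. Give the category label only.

carbon steel: f(T) = +0.150·(T−10) [T≤10 °C] = -3.0300
  SO₂ term: 1.77·4.1^0.52·exp(0.02·45-3.0300) = 0.4381
  Cl⁻ term: 0.102·3.9^0.62·exp(0.033·45+0.04·-10.2) = 0.6963
  r_corr = 0.4381 + 0.6963 = 1.134 μm/a
Category bounds: 0…1.3 μm/a bracket r_corr ⇒ C1

C1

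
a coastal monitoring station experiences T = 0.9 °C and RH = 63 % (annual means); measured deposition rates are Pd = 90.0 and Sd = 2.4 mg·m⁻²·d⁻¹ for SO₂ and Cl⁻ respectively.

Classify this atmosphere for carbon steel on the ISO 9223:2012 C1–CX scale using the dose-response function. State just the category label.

carbon steel: temperature factor f = +0.150·(-9.1) = -1.3650
  SO₂ term: 1.77·90.0^0.52·exp(0.02·63-1.3650) = 16.54
  Sd branch = 0.102·Sd^0.62·e^(0.033·RH+0.04·T) = 1.455 μm/a
  r_corr = 16.54 + 1.455 = 18 μm/a
ISO 9223 Table 2 (carbon steel): 1.3 < 18 ≤ 25 μm/a ⇒ C2

C2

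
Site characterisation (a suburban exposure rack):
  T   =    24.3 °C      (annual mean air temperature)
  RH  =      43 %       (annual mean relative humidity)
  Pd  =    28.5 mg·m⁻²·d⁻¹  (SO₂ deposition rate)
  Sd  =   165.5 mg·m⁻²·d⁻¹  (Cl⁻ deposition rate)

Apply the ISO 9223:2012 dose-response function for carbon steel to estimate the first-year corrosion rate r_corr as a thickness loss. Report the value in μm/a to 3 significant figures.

r_corr = 37.5 μm/a

carbon steel: f(T) = -0.054·(T−10) [T>10 °C] = -0.7722
  sulphur-dioxide contribution → 11.03 μm/a
  chloride contribution → 26.46 μm/a
  ⇒ r_corr(carbon steel) = 37.5 μm/a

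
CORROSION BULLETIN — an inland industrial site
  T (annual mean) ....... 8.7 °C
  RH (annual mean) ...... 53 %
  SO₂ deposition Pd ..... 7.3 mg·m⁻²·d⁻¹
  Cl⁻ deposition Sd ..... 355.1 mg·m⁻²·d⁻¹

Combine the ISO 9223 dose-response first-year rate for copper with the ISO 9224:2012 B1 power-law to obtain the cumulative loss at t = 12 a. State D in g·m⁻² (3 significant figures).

copper: f(T) = +0.126·(T−10) [T≤10 °C] = -0.1638
  Pd branch = 0.0053·Pd^0.26·e^(0.059·RH+f) = 0.172 μm/a
  Cl⁻ term: 0.01025·355.1^0.27·exp(0.036·53+0.049·8.7) = 0.5165
  r_corr = 0.172 + 0.5165 = 0.6886 μm/a
Long-term exponent b (ISO 9224 Table 2, B1) = 0.667
  D(12) = 0.6886 × 12^0.667 = 0.6886 × 5.246 = 3.612 μm
  Mass loss = 3.612 μm × 8.96 g/cm³ = 32.36 g·m⁻²

D(12) = 32.4 g·m⁻²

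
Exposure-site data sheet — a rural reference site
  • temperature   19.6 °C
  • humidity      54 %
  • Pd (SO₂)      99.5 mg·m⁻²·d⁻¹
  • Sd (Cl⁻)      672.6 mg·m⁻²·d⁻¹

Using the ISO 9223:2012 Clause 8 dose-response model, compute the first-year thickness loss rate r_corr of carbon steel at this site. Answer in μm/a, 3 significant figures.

r_corr = 109 μm/a

carbon steel: temperature factor f = -0.054·(9.6) = -0.5184
  sulphur-dioxide contribution → 33.94 μm/a
  chloride contribution → 75.2 μm/a
  ⇒ r_corr(carbon steel) = 109.1 μm/a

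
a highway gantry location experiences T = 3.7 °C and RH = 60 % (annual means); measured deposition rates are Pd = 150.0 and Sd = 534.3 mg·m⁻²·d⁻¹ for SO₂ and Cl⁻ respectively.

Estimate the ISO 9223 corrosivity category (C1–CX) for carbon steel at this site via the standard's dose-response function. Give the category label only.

C4

carbon steel: T≤10 °C ⇒ hinge +0.150·(3.7−10) = -0.9450
  sulphur-dioxide contribution → 30.92 μm/a
  chloride contribution → 42.07 μm/a
  ⇒ r_corr(carbon steel) = 73 μm/a
ISO 9223 Table 2 (carbon steel): 50 < 73 ≤ 80 μm/a ⇒ C4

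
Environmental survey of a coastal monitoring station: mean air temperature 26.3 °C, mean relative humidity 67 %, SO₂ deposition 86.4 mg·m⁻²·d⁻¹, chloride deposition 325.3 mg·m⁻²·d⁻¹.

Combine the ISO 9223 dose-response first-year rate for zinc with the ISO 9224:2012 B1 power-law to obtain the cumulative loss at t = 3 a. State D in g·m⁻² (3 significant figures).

zinc: f(T) = -0.071·(T−10) [T>10 °C] = -1.1573
  Pd branch = 0.0129·Pd^0.44·e^(0.046·RH+f) = 0.6288 μm/a
  Sd branch = 0.0175·Sd^0.57·e^(0.008·RH+0.085·T) = 7.563 μm/a
  r_corr = 0.6288 + 7.563 = 8.192 μm/a
ISO 9224: D(t) = r_corr · t^b with b = 0.813 (zinc, B1)
  D(3) = 8.192 × 3^0.813 = 8.192 × 2.443 = 20.01 μm
  Mass loss = 20.01 μm × 7.14 g/cm³ = 142.9 g·m⁻²

D(3) = 143 g·m⁻²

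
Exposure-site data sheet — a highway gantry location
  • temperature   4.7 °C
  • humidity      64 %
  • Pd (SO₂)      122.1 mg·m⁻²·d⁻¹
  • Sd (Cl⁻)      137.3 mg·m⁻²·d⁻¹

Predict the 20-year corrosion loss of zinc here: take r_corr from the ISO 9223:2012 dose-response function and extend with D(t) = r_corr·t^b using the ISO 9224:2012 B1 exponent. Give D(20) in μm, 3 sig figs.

D(20) = 27.2 μm

zinc: temperature factor f = +0.038·(-5.3) = -0.2014
  Pd branch = 0.0129·Pd^0.44·e^(0.046·RH+f) = 1.659 μm/a
  Cl⁻ term: 0.0175·137.3^0.57·exp(0.008·64+0.085·4.7) = 0.7201
  r_corr = 1.659 + 0.7201 = 2.379 μm/a
Long-term exponent b (ISO 9224 Table 2, B1) = 0.813
  D(20) = 2.379 × 20^0.813 = 2.379 × 11.42 = 27.17 μm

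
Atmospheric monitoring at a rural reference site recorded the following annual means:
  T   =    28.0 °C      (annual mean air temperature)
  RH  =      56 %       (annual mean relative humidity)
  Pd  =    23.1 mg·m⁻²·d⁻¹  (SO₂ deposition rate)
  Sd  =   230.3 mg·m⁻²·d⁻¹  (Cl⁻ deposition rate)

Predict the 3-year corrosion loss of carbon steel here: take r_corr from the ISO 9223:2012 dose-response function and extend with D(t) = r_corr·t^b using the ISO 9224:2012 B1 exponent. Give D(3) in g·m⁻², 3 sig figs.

D(3) = 953 g·m⁻²

carbon steel: T>10 °C ⇒ hinge -0.054·(28.0−10) = -0.9720
  sulphur-dioxide contribution → 10.5 μm/a
  chloride contribution → 57.84 μm/a
  total first-year rate 68.34 μm/a
ISO 9224: D(t) = r_corr · t^b with b = 0.523 (carbon steel, B1)
  D(3) = 68.34 × 3^0.523 = 68.34 × 1.776 = 121.4 μm
  Mass loss = 121.4 μm × 7.85 g/cm³ = 953 g·m⁻²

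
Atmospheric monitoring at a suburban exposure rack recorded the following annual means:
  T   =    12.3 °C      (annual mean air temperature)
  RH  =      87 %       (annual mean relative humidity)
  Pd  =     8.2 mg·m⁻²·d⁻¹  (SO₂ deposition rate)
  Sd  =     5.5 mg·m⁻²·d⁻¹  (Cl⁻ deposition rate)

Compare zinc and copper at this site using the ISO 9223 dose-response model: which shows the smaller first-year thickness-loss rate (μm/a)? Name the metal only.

zinc

zinc: f(T) = -0.071·(T−10) [T>10 °C] = -0.1633
  sulphur-dioxide contribution → 1.513 μm/a
  chloride contribution → 0.2639 μm/a
  ⇒ r_corr(zinc) = 1.777 μm/a
copper: T>10 °C ⇒ hinge -0.080·(12.3−10) = -0.1840
  sulphur-dioxide contribution → 1.292 μm/a
  chloride contribution → 0.6801 μm/a
  ⇒ r_corr(copper) = 1.972 μm/a
Ordering by μm/a: copper (1.97) > zinc (1.78)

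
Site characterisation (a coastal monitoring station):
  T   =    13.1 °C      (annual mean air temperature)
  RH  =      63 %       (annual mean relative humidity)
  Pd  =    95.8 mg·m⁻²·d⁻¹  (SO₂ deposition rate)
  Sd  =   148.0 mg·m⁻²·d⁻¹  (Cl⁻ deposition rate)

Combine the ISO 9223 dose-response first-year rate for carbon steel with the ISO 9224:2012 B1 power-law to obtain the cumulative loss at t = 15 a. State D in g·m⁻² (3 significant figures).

D(15) = 2.82e+03 g·m⁻²

carbon steel: T>10 °C ⇒ hinge -0.054·(13.1−10) = -0.1674
  sulphur-dioxide contribution → 56.6 μm/a
  chloride contribution → 30.52 μm/a
  total first-year rate 87.12 μm/a
ISO 9224: D(t) = r_corr · t^b with b = 0.523 (carbon steel, B1)
  D(15) = 87.12 × 15^0.523 = 87.12 × 4.122 = 359.1 μm
  Mass loss = 359.1 μm × 7.85 g/cm³ = 2819 g·m⁻²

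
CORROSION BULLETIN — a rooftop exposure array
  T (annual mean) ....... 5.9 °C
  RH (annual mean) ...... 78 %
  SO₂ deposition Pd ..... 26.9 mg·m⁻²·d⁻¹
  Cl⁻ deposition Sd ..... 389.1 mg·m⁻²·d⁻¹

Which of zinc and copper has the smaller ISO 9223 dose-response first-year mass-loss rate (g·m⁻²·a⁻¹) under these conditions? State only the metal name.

copper

zinc: f(T) = +0.038·(T−10) [T≤10 °C] = -0.1558
  Pd branch = 0.0129·Pd^0.44·e^(0.046·RH+f) = 1.699 μm/a
  Sd branch = 0.0175·Sd^0.57·e^(0.008·RH+0.085·T) = 1.615 μm/a
  sum: 1.699 + 1.615 → r_corr = 3.314 μm/a
  mass loss = 3.314 μm/a × 7.14 g/cm³ = 23.66 g·m⁻²·a⁻¹
copper: f(T) = +0.126·(T−10) [T≤10 °C] = -0.5166
  SO₂ term: 0.0053·26.9^0.26·exp(0.059·78-0.5166) = 0.7418
  Sd branch = 0.01025·Sd^0.27·e^(0.036·RH+0.049·T) = 1.135 μm/a
  sum: 0.7418 + 1.135 → r_corr = 1.877 μm/a
  mass loss = 1.877 μm/a × 8.96 g/cm³ = 16.82 g·m⁻²·a⁻¹
Ordering by g·m⁻²·a⁻¹: zinc (23.7) > copper (16.8)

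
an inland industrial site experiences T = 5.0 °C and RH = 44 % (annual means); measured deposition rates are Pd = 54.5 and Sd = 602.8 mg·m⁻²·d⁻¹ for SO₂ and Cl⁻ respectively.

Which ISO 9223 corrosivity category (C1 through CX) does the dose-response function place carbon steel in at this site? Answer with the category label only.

carbon steel: f(T) = +0.150·(T−10) [T≤10 °C] = -0.7500
  SO₂ term: 1.77·54.5^0.52·exp(0.02·44-0.7500) = 16.12
  Cl⁻ term: 0.102·602.8^0.62·exp(0.033·44+0.04·5.0) = 28.17
  sum: 16.12 + 28.17 → r_corr = 44.29 μm/a
Category bounds: 25…50 μm/a bracket r_corr ⇒ C3

C3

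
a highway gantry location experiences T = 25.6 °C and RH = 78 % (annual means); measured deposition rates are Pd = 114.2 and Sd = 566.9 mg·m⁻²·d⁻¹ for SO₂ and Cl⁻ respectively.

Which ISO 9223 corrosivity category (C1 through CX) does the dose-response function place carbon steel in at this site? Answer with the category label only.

CX

carbon steel: f(T) = -0.054·(T−10) [T>10 °C] = -0.8424
  Pd branch = 1.77·Pd^0.52·e^(0.02·RH+f) = 42.62 μm/a
  Sd branch = 0.102·Sd^0.62·e^(0.033·RH+0.04·T) = 189.8 μm/a
  r_corr = 42.62 + 189.8 = 232.4 μm/a
232 μm/a falls in (200, 700] for carbon steel → category CX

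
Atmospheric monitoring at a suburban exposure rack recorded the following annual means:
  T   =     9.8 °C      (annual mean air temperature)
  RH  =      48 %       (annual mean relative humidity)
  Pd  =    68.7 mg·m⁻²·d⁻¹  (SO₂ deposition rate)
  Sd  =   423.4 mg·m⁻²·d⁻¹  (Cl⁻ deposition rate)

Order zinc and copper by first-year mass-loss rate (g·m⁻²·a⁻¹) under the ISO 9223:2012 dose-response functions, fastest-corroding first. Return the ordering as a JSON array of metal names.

["zinc", "copper"]

zinc: f(T) = +0.038·(T−10) [T≤10 °C] = -0.0076
  sulphur-dioxide contribution → 0.749 μm/a
  chloride contribution → 1.857 μm/a
  total first-year rate 2.606 μm/a
  mass loss = 2.606 μm/a × 7.14 g/cm³ = 18.61 g·m⁻²·a⁻¹
copper: temperature factor f = +0.126·(-0.2) = -0.0252
  sulphur-dioxide contribution → 0.2635 μm/a
  chloride contribution → 0.4775 μm/a
  total first-year rate 0.741 μm/a
  mass loss = 0.741 μm/a × 8.96 g/cm³ = 6.64 g·m⁻²·a⁻¹
Ordering by g·m⁻²·a⁻¹: zinc (18.6) > copper (6.64)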